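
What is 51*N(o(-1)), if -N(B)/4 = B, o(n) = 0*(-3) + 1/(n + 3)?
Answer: -102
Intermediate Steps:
o(n) = 1/(3 + n) (o(n) = 0 + 1/(3 + n) = 1/(3 + n))
N(B) = -4*B
51*N(o(-1)) = 51*(-4/(3 - 1)) = 51*(-4/2) = 51*(-4*½) = 51*(-2) = -102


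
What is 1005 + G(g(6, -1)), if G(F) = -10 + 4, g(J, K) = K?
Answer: 999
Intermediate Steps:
G(F) = -6
1005 + G(g(6, -1)) = 1005 - 6 = 999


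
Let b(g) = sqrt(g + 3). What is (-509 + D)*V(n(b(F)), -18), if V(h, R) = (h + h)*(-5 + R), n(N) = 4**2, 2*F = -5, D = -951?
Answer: 1074560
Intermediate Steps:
F = -5/2 (F = (1/2)*(-5) = -5/2 ≈ -2.5000)
b(g) = sqrt(3 + g)
n(N) = 16
V(h, R) = 2*h*(-5 + R) (V(h, R) = (2*h)*(-5 + R) = 2*h*(-5 + R))
(-509 + D)*V(n(b(F)), -18) = (-509 - 951)*(2*16*(-5 - 18)) = -2920*16*(-23) = -1460*(-736) = 1074560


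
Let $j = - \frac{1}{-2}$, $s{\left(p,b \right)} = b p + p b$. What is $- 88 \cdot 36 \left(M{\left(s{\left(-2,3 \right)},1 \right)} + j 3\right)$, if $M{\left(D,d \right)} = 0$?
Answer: $-4752$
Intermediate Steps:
$s{\left(p,b \right)} = 2 b p$ ($s{\left(p,b \right)} = b p + b p = 2 b p$)
$j = \frac{1}{2}$ ($j = \left(-1\right) \left(- \frac{1}{2}\right) = \frac{1}{2} \approx 0.5$)
$- 88 \cdot 36 \left(M{\left(s{\left(-2,3 \right)},1 \right)} + j 3\right) = - 88 \cdot 36 \left(0 + \frac{1}{2} \cdot 3\right) = - 3168 \left(0 + \frac{3}{2}\right) = - \frac{3168 \cdot 3}{2} = \left(-1\right) 4752 = -4752$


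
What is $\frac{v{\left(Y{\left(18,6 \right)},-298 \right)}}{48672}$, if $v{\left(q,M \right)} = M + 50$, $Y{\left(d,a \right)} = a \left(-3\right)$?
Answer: $- \frac{31}{6084} \approx -0.0050953$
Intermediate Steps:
$Y{\left(d,a \right)} = - 3 a$
$v{\left(q,M \right)} = 50 + M$
$\frac{v{\left(Y{\left(18,6 \right)},-298 \right)}}{48672} = \frac{50 - 298}{48672} = \left(-248\right) \frac{1}{48672} = - \frac{31}{6084}$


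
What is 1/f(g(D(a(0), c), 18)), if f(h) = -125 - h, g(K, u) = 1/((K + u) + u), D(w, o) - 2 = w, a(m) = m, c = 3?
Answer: -38/4751 ≈ -0.0079983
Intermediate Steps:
D(w, o) = 2 + w
g(K, u) = 1/(K + 2*u)
1/f(g(D(a(0), c), 18)) = 1/(-125 - 1/((2 + 0) + 2*18)) = 1/(-125 - 1/(2 + 36)) = 1/(-125 - 1/38) = 1/(-4751/38) = -38/4751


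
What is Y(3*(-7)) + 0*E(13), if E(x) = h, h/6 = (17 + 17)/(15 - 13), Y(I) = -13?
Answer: -13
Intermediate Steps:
h = 102 (h = 6*((17 + 17)/(15 - 13)) = 6*(34/2) = 6*(34*(½)) = 6*17 = 102)
E(x) = 102
Y(3*(-7)) + 0*E(13) = -13 + 0*102 = -13 + 0 = -13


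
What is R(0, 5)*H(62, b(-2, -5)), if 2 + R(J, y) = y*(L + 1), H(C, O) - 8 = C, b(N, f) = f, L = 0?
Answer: 210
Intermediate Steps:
H(C, O) = 8 + C
R(J, y) = -2 + y (R(J, y) = -2 + y*(0 + 1) = -2 + y*1 = -2 + y)
R(0, 5)*H(62, b(-2, -5)) = (-2 + 5)*(8 + 62) = 3*70 = 210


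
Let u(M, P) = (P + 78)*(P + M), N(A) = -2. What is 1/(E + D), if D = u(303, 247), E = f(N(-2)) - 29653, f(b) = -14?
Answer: 1/149083 ≈ 6.7077e-6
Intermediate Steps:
E = -29667 (E = -14 - 29653 = -29667)
u(M, P) = (78 + P)*(M + P)
D = 178750 (D = 247**2 + 78*303 + 78*247 + 303*247 = 61009 + 23634 + 19266 + 74841 = 178750)
1/(E + D) = 1/(-29667 + 178750) = 1/149083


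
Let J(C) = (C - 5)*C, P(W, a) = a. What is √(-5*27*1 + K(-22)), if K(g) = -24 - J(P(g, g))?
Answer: I*√753 ≈ 27.441*I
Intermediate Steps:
J(C) = C*(-5 + C) (J(C) = (-5 + C)*C = C*(-5 + C))
K(g) = -24 - g*(-5 + g)
√(-5*27*1 + K(-22)) = √(-5*27*1 + (-24 - 1*(-22)*(-5 - 22))) = √(-135*1 + (-24 - 1*(-22)*(-27))) = √(-135 + (-24 - 594)) = √(-135 - 618) = √(-753) = I*√753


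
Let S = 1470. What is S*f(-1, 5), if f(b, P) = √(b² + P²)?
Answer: 1470*√26 ≈ 7495.6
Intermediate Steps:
f(b, P) = √(P² + b²)
S*f(-1, 5) = 1470*√(5² + (-1)²) = 1470*√(25 + 1) = 1470*√26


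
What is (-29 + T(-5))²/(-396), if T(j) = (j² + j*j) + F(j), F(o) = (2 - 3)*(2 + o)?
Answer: -16/11 ≈ -1.4545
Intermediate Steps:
F(o) = -2 - o (F(o) = -(2 + o) = -2 - o)
T(j) = -2 - j + 2*j² (T(j) = (j² + j*j) + (-2 - j) = (j² + j²) + (-2 - j) = 2*j² + (-2 - j) = -2 - j + 2*j²)
(-29 + T(-5))²/(-396) = (-29 + (-2 - 1*(-5) + 2*(-5)²))²/(-396) = (-29 + (-2 + 5 + 2*25))²*(-1/396) = (-29 + (-2 + 5 + 50))²*(-1/396) = (-29 + 53)²*(-1/396) = 24²*(-1/396) = 576*(-1/396) = -16/11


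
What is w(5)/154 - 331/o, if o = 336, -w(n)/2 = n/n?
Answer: -527/528 ≈ -0.99811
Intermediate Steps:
w(n) = -2 (w(n) = -2*n/n = -2*1 = -2)
w(5)/154 - 331/o = -2/154 - 331/336 = -2*1/154 - 331*1/336 = -1/77 - 331/336 = -527/528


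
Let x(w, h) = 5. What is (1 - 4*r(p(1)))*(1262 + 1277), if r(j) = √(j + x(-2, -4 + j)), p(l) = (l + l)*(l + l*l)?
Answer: -27929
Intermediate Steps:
p(l) = 2*l*(l + l²) (p(l) = (2*l)*(l + l²) = 2*l*(l + l²))
r(j) = √(5 + j) (r(j) = √(j + 5) = √(5 + j))
(1 - 4*r(p(1)))*(1262 + 1277) = (1 - 4*√(5 + 2*1²*(1 + 1)))*(1262 + 1277) = (1 - 4*√(5 + 2*1*2))*2539 = (1 - 4*√(5 + 4))*2539 = (1 - 4*√9)*2539 = (1 - 4*3)*2539 = (1 - 12)*2539 = -11*2539 = -27929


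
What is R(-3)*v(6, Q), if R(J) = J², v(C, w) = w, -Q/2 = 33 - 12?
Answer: -378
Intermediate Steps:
Q = -42 (Q = -2*(33 - 12) = -2*21 = -42)
R(-3)*v(6, Q) = (-3)²*(-42) = 9*(-42) = -378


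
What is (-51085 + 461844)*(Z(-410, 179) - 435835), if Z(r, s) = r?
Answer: -179191559955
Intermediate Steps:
(-51085 + 461844)*(Z(-410, 179) - 435835) = (-51085 + 461844)*(-410 - 435835) = 410759*(-436245) = -179191559955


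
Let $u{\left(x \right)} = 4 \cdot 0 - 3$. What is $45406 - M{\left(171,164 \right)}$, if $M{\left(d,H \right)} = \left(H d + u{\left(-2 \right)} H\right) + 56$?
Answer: $17798$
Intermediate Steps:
$u{\left(x \right)} = -3$ ($u{\left(x \right)} = 0 - 3 = -3$)
$M{\left(d,H \right)} = 56 - 3 H + H d$ ($M{\left(d,H \right)} = \left(H d - 3 H\right) + 56 = \left(- 3 H + H d\right) + 56 = 56 - 3 H + H d$)
$45406 - M{\left(171,164 \right)} = 45406 - \left(56 - 492 + 164 \cdot 171\right) = 45406 - \left(56 - 492 + 28044\right) = 45406 - 27608 = 17798$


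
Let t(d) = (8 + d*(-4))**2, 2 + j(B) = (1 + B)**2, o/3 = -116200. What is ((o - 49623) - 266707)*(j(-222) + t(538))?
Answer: -3088982184750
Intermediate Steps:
o = -348600 (o = 3*(-116200) = -348600)
j(B) = -2 + (1 + B)**2
t(d) = (8 - 4*d)**2
((o - 49623) - 266707)*(j(-222) + t(538)) = ((-348600 - 49623) - 266707)*((-2 + (1 - 222)**2) + 16*(-2 + 538)**2) = (-398223 - 266707)*((-2 + (-221)**2) + 16*536**2) = -664930*((-2 + 48841) + 16*287296) = -664930*(48839 + 4596736) = -664930*4645575 = -3088982184750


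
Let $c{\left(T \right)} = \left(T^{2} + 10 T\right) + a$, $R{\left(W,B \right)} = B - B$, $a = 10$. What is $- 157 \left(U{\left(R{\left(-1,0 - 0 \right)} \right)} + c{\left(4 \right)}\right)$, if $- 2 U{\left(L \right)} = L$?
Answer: $-10362$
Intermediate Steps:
$R{\left(W,B \right)} = 0$
$c{\left(T \right)} = 10 + T^{2} + 10 T$ ($c{\left(T \right)} = \left(T^{2} + 10 T\right) + 10 = 10 + T^{2} + 10 T$)
$U{\left(L \right)} = - \frac{L}{2}$
$- 157 \left(U{\left(R{\left(-1,0 - 0 \right)} \right)} + c{\left(4 \right)}\right) = - 157 \left(\left(- \frac{1}{2}\right) 0 + \left(10 + 4^{2} + 10 \cdot 4\right)\right) = - 157 \left(0 + \left(10 + 16 + 40\right)\right) = - 157 \left(0 + 66\right) = \left(-157\right) 66 = -10362$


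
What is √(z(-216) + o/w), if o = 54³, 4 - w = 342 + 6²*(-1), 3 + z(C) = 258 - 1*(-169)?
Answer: 2*I*√555227/151 ≈ 9.8693*I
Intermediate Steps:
z(C) = 424 (z(C) = -3 + (258 - 1*(-169)) = -3 + (258 + 169) = -3 + 427 = 424)
w = -302 (w = 4 - (342 + 6²*(-1)) = 4 - (342 + 36*(-1)) = 4 - (342 - 36) = 4 - 1*306 = 4 - 306 = -302)
o = 157464
√(z(-216) + o/w) = √(424 + 157464/(-302)) = √(424 + 157464*(-1/302)) = √(424 - 78732/151) = √(-14708/151) = 2*I*√555227/151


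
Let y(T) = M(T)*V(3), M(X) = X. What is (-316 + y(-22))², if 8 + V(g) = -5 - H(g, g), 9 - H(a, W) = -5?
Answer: 77284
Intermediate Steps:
H(a, W) = 14 (H(a, W) = 9 - 1*(-5) = 9 + 5 = 14)
V(g) = -27 (V(g) = -8 + (-5 - 1*14) = -8 + (-5 - 14) = -8 - 19 = -27)
y(T) = -27*T (y(T) = T*(-27) = -27*T)
(-316 + y(-22))² = (-316 - 27*(-22))² = (-316 + 594)² = 278² = 77284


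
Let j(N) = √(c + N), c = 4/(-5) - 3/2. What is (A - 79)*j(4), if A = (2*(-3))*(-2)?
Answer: -67*√170/10 ≈ -87.357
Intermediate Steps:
A = 12 (A = -6*(-2) = 12)
c = -23/10 (c = 4*(-⅕) - 3*½ = -⅘ - 3/2 = -23/10 ≈ -2.3000)
j(N) = √(-23/10 + N)
(A - 79)*j(4) = (12 - 79)*(√(-230 + 100*4)/10) = -67*√(-230 + 400)/10 = -67*√170/10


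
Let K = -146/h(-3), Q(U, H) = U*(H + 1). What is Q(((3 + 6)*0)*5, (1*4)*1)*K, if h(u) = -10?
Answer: 0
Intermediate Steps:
Q(U, H) = U*(1 + H)
K = 73/5 (K = -146/(-10) = -146*(-⅒) = 73/5 ≈ 14.600)
Q(((3 + 6)*0)*5, (1*4)*1)*K = ((((3 + 6)*0)*5)*(1 + (1*4)*1))*(73/5) = (((9*0)*5)*(1 + 4*1))*(73/5) = ((0*5)*(1 + 4))*(73/5) = (0*5)*(73/5) = 0*(73/5) = 0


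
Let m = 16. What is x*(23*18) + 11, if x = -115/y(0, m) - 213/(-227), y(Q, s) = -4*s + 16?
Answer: 2526677/1816 ≈ 1391.3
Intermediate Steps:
y(Q, s) = 16 - 4*s
x = 36329/10896 (x = -115/(16 - 4*16) - 213/(-227) = -115/(16 - 64) - 213*(-1/227) = -115/(-48) + 213/227 = -115*(-1/48) + 213/227 = 115/48 + 213/227 = 36329/10896 ≈ 3.3342)
x*(23*18) + 11 = 36329*(23*18)/10896 + 11 = (36329/10896)*414 + 11 = 2506701/1816 + 11 = 2526677/1816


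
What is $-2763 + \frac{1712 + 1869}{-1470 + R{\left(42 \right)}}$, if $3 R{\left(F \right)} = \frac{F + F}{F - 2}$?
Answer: $- \frac{40632569}{14693} \approx -2765.4$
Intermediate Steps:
$R{\left(F \right)} = \frac{2 F}{3 \left(-2 + F\right)}$ ($R{\left(F \right)} = \frac{\left(F + F\right) \frac{1}{F - 2}}{3} = \frac{2 F \frac{1}{-2 + F}}{3} = \frac{2 F}{3 \left(-2 + F\right)}$)
$-2763 + \frac{1712 + 1869}{-1470 + R{\left(42 \right)}} = -2763 + \frac{1712 + 1869}{-1470 + \frac{2}{3} \cdot 42 \frac{1}{-2 + 42}} = -2763 + \frac{3581}{-1470 + \frac{2}{3} \cdot 42 \cdot \frac{1}{40}} = -2763 + \frac{3581}{-1470 + \frac{7}{10}} = -2763 + \frac{3581}{- \frac{14693}{10}} = -2763 + 3581 \left(- \frac{10}{14693}\right) = -2763 - \frac{35810}{14693} = - \frac{40632569}{14693}$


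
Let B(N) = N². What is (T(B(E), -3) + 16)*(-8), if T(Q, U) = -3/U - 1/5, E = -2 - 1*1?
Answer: -672/5 ≈ -134.40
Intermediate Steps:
E = -3 (E = -2 - 1 = -3)
T(Q, U) = -⅕ - 3/U (T(Q, U) = -3/U - 1*⅕ = -3/U - ⅕ = -⅕ - 3/U)
(T(B(E), -3) + 16)*(-8) = ((⅕)*(-15 - 1*(-3))/(-3) + 16)*(-8) = ((⅕)*(-⅓)*(-15 + 3) + 16)*(-8) = ((⅕)*(-⅓)*(-12) + 16)*(-8) = (⅘ + 16)*(-8) = (84/5)*(-8) = -672/5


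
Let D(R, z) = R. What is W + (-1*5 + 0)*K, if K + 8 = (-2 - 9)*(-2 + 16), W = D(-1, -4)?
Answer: 809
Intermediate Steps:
W = -1
K = -162 (K = -8 + (-2 - 9)*(-2 + 16) = -8 - 11*14 = -8 - 154 = -162)
W + (-1*5 + 0)*K = -1 + (-1*5 + 0)*(-162) = -1 + (-5 + 0)*(-162) = -1 - 5*(-162) = -1 + 810 = 809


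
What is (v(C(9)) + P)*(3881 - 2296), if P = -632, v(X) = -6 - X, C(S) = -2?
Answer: -1008060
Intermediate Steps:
(v(C(9)) + P)*(3881 - 2296) = ((-6 - 1*(-2)) - 632)*(3881 - 2296) = ((-6 + 2) - 632)*1585 = (-4 - 632)*1585 = -636*1585 = -1008060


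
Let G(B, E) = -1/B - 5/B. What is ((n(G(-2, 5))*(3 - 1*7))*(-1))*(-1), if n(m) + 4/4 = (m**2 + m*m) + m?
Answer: -80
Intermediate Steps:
G(B, E) = -6/B
n(m) = -1 + m + 2*m**2 (n(m) = -1 + ((m**2 + m*m) + m) = -1 + ((m**2 + m**2) + m) = -1 + (2*m**2 + m) = -1 + (m + 2*m**2) = -1 + m + 2*m**2)
((n(G(-2, 5))*(3 - 1*7))*(-1))*(-1) = (((-1 - 6/(-2) + 2*(-6/(-2))**2)*(3 - 1*7))*(-1))*(-1) = (((-1 - 6*(-1/2) + 2*(-6*(-1/2))**2)*(3 - 7))*(-1))*(-1) = (((-1 + 3 + 2*3**2)*(-4))*(-1))*(-1) = (((-1 + 3 + 2*9)*(-4))*(-1))*(-1) = (((-1 + 3 + 18)*(-4))*(-1))*(-1) = ((20*(-4))*(-1))*(-1) = -80*(-1)*(-1) = 80*(-1) = -80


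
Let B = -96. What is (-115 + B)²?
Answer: 44521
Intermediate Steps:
(-115 + B)² = (-115 - 96)² = (-211)² = 44521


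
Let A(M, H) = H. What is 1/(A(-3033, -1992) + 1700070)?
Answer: 1/1698078 ≈ 5.8890e-7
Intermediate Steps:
1/(A(-3033, -1992) + 1700070) = 1/(-1992 + 1700070) = 1/1698078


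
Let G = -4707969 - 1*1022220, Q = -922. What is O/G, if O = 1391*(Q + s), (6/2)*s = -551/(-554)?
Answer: 2130751883/9523574118 ≈ 0.22373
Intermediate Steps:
s = 551/1662 (s = (-551/(-554))/3 = (-551*(-1/554))/3 = (1/3)*(551/554) = 551/1662 ≈ 0.33153)
G = -5730189 (G = -4707969 - 1022220 = -5730189)
O = -2130751883/1662 (O = 1391*(-922 + 551/1662) = 1391*(-1531813/1662) = -2130751883/1662 ≈ -1.2820e+6)
O/G = -2130751883/1662/(-5730189) = -2130751883/1662*(-1/5730189) = 2130751883/9523574118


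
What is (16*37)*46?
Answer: 27232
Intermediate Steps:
(16*37)*46 = 592*46 = 27232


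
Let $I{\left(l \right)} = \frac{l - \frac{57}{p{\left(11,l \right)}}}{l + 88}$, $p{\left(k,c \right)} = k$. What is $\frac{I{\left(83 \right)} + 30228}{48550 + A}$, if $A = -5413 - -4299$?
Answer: $\frac{14214931}{22306779} \approx 0.63725$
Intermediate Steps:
$I{\left(l \right)} = \frac{- \frac{57}{11} + l}{88 + l}$ ($I{\left(l \right)} = \frac{l - \frac{57}{11}}{l + 88} = \frac{l - \frac{57}{11}}{88 + l} = \frac{- \frac{57}{11} + l}{88 + l}$)
$A = -1114$ ($A = -5413 + \left(-69 + 4368\right) = -5413 + 4299 = -1114$)
$\frac{I{\left(83 \right)} + 30228}{48550 + A} = \frac{\frac{- \frac{57}{11} + 83}{88 + 83} + 30228}{48550 - 1114} = \frac{\frac{1}{171} \cdot \frac{856}{11} + 30228}{47436} = \left(\frac{1}{171} \cdot \frac{856}{11} + 30228\right) \frac{1}{47436} = \left(\frac{856}{1881} + 30228\right) \frac{1}{47436} = \frac{56859724}{1881} \cdot \frac{1}{47436} = \frac{14214931}{22306779}$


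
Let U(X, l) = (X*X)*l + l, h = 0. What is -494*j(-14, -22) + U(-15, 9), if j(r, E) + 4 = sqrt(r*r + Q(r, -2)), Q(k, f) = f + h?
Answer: 4010 - 494*sqrt(194) ≈ -2870.6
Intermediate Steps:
Q(k, f) = f (Q(k, f) = f + 0 = f)
j(r, E) = -4 + sqrt(-2 + r**2) (j(r, E) = -4 + sqrt(r*r - 2) = -4 + sqrt(r**2 - 2) = -4 + sqrt(-2 + r**2))
U(X, l) = l + l*X**2 (U(X, l) = X**2*l + l = l*X**2 + l = l + l*X**2)
-494*j(-14, -22) + U(-15, 9) = -494*(-4 + sqrt(-2 + (-14)**2)) + 9*(1 + (-15)**2) = -494*(-4 + sqrt(-2 + 196)) + 9*(1 + 225) = -494*(-4 + sqrt(194)) + 9*226 = (1976 - 494*sqrt(194)) + 2034 = 4010 - 494*sqrt(194)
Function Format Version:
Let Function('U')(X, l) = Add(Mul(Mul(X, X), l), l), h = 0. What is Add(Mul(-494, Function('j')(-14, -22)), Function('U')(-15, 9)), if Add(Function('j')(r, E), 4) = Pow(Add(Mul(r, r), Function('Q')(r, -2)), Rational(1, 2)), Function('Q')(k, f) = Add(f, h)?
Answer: Add(4010, Mul(-494, Pow(194, Rational(1, 2)))) ≈ -2870.6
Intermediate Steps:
Function('Q')(k, f) = f (Function('Q')(k, f) = Add(f, 0) = f)
Function('j')(r, E) = Add(-4, Pow(Add(-2, Pow(r, 2)), Rational(1, 2))) (Function('j')(r, E) = Add(-4, Pow(Add(Mul(r, r), -2), Rational(1, 2))) = Add(-4, Pow(Add(Pow(r, 2), -2), Rational(1, 2))) = Add(-4, Pow(Add(-2, Pow(r, 2)), Rational(1, 2))))
Function('U')(X, l) = Add(l, Mul(l, Pow(X, 2))) (Function('U')(X, l) = Add(Mul(Pow(X, 2), l), l) = Add(Mul(l, Pow(X, 2)), l) = Add(l, Mul(l, Pow(X, 2))))
Add(Mul(-494, Function('j')(-14, -22)), Function('U')(-15, 9)) = Add(Mul(-494, Add(-4, Pow(Add(-2, Pow(-14, 2)), Rational(1, 2)))), Mul(9, Add(1, Pow(-15, 2)))) = Add(Mul(-494, Add(-4, Pow(Add(-2, 196), Rational(1, 2)))), Mul(9, Add(1, 225))) = Add(Mul(-494, Add(-4, Pow(194, Rational(1, 2)))), Mul(9, 226)) = Add(Add(1976, Mul(-494, Pow(194, Rational(1, 2)))), 2034) = Add(4010, Mul(-494, Pow(194, Rational(1, 2))))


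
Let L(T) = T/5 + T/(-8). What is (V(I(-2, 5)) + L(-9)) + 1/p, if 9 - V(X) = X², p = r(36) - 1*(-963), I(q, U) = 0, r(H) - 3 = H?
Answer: 166853/20040 ≈ 8.3260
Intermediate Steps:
r(H) = 3 + H
L(T) = 3*T/40 (L(T) = T*(⅕) + T*(-⅛) = T/5 - T/8 = 3*T/40)
p = 1002 (p = (3 + 36) - 1*(-963) = 39 + 963 = 1002)
V(X) = 9 - X²
(V(I(-2, 5)) + L(-9)) + 1/p = ((9 - 1*0²) + (3/40)*(-9)) + 1/1002 = ((9 - 1*0) - 27/40) + 1/1002 = ((9 + 0) - 27/40) + 1/1002 = (9 - 27/40) + 1/1002 = 333/40 + 1/1002 = 166853/20040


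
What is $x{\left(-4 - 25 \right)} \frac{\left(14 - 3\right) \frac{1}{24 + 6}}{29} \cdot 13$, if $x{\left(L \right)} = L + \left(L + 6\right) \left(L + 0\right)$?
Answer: $\frac{1573}{15} \approx 104.87$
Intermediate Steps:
$x{\left(L \right)} = L + L \left(6 + L\right)$ ($x{\left(L \right)} = L + \left(6 + L\right) L = L + L \left(6 + L\right)$)
$x{\left(-4 - 25 \right)} \frac{\left(14 - 3\right) \frac{1}{24 + 6}}{29} \cdot 13 = \left(-4 - 25\right) \left(7 - 29\right) \frac{\left(14 - 3\right) \frac{1}{24 + 6}}{29} \cdot 13 = \left(-4 - 25\right) \left(7 - 29\right) \frac{14 - 3}{30} \cdot \frac{1}{29} \cdot 13 = - 29 \left(7 - 29\right) 11 \cdot \frac{1}{30} \cdot \frac{1}{29} \cdot 13 = \left(-29\right) \left(-22\right) \frac{11}{30} \cdot \frac{1}{29} \cdot 13 = 638 \cdot \frac{11}{870} \cdot 13 = \frac{121}{15} \cdot 13 = \frac{1573}{15}$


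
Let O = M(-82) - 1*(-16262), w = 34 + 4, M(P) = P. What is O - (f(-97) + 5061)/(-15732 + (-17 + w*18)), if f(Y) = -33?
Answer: 243756728/15065 ≈ 16180.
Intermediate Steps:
w = 38
O = 16180 (O = -82 - 1*(-16262) = -82 + 16262 = 16180)
O - (f(-97) + 5061)/(-15732 + (-17 + w*18)) = 16180 - (-33 + 5061)/(-15732 + (-17 + 38*18)) = 16180 - 5028/(-15732 + (-17 + 684)) = 16180 - 5028/(-15732 + 667) = 16180 - 5028/(-15065) = 16180 - 5028*(-1)/15065 = 16180 - 1*(-5028/15065) = 16180 + 5028/15065 = 243756728/15065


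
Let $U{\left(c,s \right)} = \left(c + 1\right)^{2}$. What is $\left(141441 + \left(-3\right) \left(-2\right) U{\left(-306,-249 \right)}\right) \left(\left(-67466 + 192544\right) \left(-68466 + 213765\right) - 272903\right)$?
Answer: $12713971858213629$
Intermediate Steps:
$U{\left(c,s \right)} = \left(1 + c\right)^{2}$
$\left(141441 + \left(-3\right) \left(-2\right) U{\left(-306,-249 \right)}\right) \left(\left(-67466 + 192544\right) \left(-68466 + 213765\right) - 272903\right) = \left(141441 + \left(-3\right) \left(-2\right) \left(1 - 306\right)^{2}\right) \left(\left(-67466 + 192544\right) \left(-68466 + 213765\right) - 272903\right) = \left(141441 + 6 \left(-305\right)^{2}\right) \left(125078 \cdot 145299 - 272903\right) = \left(141441 + 6 \cdot 93025\right) \left(18173708322 - 272903\right) = \left(141441 + 558150\right) 18173435419 = 699591 \cdot 18173435419 = 12713971858213629$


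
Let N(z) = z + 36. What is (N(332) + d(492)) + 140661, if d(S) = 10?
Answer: 141039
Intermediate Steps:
N(z) = 36 + z
(N(332) + d(492)) + 140661 = ((36 + 332) + 10) + 140661 = (368 + 10) + 140661 = 378 + 140661 = 141039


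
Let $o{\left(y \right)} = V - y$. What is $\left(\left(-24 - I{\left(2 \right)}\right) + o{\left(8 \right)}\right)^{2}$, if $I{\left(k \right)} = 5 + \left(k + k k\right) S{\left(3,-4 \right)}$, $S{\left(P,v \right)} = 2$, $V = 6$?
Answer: $1849$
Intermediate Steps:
$o{\left(y \right)} = 6 - y$
$I{\left(k \right)} = 5 + 2 k + 2 k^{2}$ ($I{\left(k \right)} = 5 + \left(k + k k\right) 2 = 5 + \left(k + k^{2}\right) 2 = 5 + \left(2 k + 2 k^{2}\right) = 5 + 2 k + 2 k^{2}$)
$\left(\left(-24 - I{\left(2 \right)}\right) + o{\left(8 \right)}\right)^{2} = \left(\left(-24 - \left(5 + 2 \cdot 2 + 2 \cdot 2^{2}\right)\right) + \left(6 - 8\right)\right)^{2} = \left(\left(-24 - \left(5 + 4 + 2 \cdot 4\right)\right) + \left(6 - 8\right)\right)^{2} = \left(\left(-24 - \left(5 + 4 + 8\right)\right) - 2\right)^{2} = \left(\left(-24 - 17\right) - 2\right)^{2} = \left(-41 - 2\right)^{2} = \left(-43\right)^{2} = 1849$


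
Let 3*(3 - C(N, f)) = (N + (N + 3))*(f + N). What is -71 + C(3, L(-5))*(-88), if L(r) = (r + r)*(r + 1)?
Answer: 11017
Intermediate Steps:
L(r) = 2*r*(1 + r) (L(r) = (2*r)*(1 + r) = 2*r*(1 + r))
C(N, f) = 3 - (3 + 2*N)*(N + f)/3 (C(N, f) = 3 - (N + (N + 3))*(f + N)/3 = 3 - (N + (3 + N))*(N + f)/3 = 3 - (3 + 2*N)*(N + f)/3)
-71 + C(3, L(-5))*(-88) = -71 + (3 - 1*3 - 2*(-5)*(1 - 5) - ⅔*3² - ⅔*3*2*(-5)*(1 - 5))*(-88) = -71 + (3 - 3 - 2*(-5)*(-4) - ⅔*9 - ⅔*3*2*(-5)*(-4))*(-88) = -71 + (3 - 3 - 1*40 - 6 - ⅔*3*40)*(-88) = -71 + (3 - 3 - 40 - 6 - 80)*(-88) = -71 - 126*(-88) = -71 + 11088 = 11017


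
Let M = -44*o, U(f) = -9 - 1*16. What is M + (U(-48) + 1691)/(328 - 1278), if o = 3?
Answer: -63533/475 ≈ -133.75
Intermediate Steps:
U(f) = -25 (U(f) = -9 - 16 = -25)
M = -132 (M = -44*3 = -132)
M + (U(-48) + 1691)/(328 - 1278) = -132 + (-25 + 1691)/(328 - 1278) = -132 + 1666/(-950) = -132 + 1666*(-1/950) = -132 - 833/475 = -63533/475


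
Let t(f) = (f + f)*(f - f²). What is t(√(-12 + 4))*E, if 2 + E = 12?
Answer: -160 + 320*I*√2 ≈ -160.0 + 452.55*I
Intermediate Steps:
E = 10 (E = -2 + 12 = 10)
t(f) = 2*f*(f - f²) (t(f) = (2*f)*(f - f²) = 2*f*(f - f²))
t(√(-12 + 4))*E = (2*(√(-12 + 4))²*(1 - √(-12 + 4)))*10 = (2*(√(-8))²*(1 - √(-8)))*10 = (2*(2*I*√2)²*(1 - 2*I*√2))*10 = (2*(-8)*(1 - 2*I*√2))*10 = (-16 + 32*I*√2)*10 = -160 + 320*I*√2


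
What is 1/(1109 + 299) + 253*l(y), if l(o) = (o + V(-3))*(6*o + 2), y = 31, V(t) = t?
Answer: 1875163137/1408 ≈ 1.3318e+6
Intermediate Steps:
l(o) = (-3 + o)*(2 + 6*o) (l(o) = (o - 3)*(6*o + 2) = (-3 + o)*(2 + 6*o))
1/(1109 + 299) + 253*l(y) = 1/(1109 + 299) + 253*(-6 - 16*31 + 6*31²) = 1/1408 + 253*(-6 - 496 + 6*961) = 1/1408 + 253*(-6 - 496 + 5766) = 1/1408 + 253*5264 = 1/1408 + 1331792 = 1875163137/1408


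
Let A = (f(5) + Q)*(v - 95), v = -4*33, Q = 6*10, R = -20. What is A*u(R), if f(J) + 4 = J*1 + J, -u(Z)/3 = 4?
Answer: 179784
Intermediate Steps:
Q = 60
u(Z) = -12 (u(Z) = -3*4 = -12)
v = -132
f(J) = -4 + 2*J (f(J) = -4 + (J*1 + J) = -4 + (J + J) = -4 + 2*J)
A = -14982 (A = ((-4 + 2*5) + 60)*(-132 - 95) = ((-4 + 10) + 60)*(-227) = (6 + 60)*(-227) = 66*(-227) = -14982)
A*u(R) = -14982*(-12) = 179784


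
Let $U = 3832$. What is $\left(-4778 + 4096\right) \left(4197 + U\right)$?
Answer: $-5475778$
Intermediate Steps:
$\left(-4778 + 4096\right) \left(4197 + U\right) = \left(-4778 + 4096\right) \left(4197 + 3832\right) = \left(-682\right) 8029 = -5475778$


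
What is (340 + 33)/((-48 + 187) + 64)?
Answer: 373/203 ≈ 1.8374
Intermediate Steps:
(340 + 33)/((-48 + 187) + 64) = 373/(139 + 64) = 373/203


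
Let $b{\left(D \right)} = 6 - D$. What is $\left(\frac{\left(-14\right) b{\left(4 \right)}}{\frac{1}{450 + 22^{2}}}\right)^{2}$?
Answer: $683927104$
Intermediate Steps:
$\left(\frac{\left(-14\right) b{\left(4 \right)}}{\frac{1}{450 + 22^{2}}}\right)^{2} = \left(\frac{\left(-14\right) \left(6 - 4\right)}{\frac{1}{450 + 22^{2}}}\right)^{2} = \left(\frac{\left(-14\right) \left(6 - 4\right)}{\frac{1}{450 + 484}}\right)^{2} = \left(\frac{\left(-14\right) 2}{\frac{1}{934}}\right)^{2} = \left(- 28 \frac{1}{\frac{1}{934}}\right)^{2} = \left(\left(-28\right) 934\right)^{2} = \left(-26152\right)^{2} = 683927104$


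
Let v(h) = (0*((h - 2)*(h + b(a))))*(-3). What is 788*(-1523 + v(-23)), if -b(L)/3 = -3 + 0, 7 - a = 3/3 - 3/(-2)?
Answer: -1200124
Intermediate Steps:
a = 9/2 (a = 7 - (3/3 - 3/(-2)) = 7 - (3*(⅓) - 3*(-½)) = 7 - (1 + 3/2) = 7 - 1*5/2 = 7 - 5/2 = 9/2 ≈ 4.5000)
b(L) = 9 (b(L) = -3*(-3 + 0) = -3*(-3) = 9)
v(h) = 0 (v(h) = (0*((h - 2)*(h + 9)))*(-3) = (0*((-2 + h)*(9 + h)))*(-3) = 0*(-3) = 0)
788*(-1523 + v(-23)) = 788*(-1523 + 0) = 788*(-1523) = -1200124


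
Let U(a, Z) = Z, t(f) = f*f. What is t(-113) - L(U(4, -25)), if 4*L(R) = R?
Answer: 51101/4 ≈ 12775.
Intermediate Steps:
t(f) = f²
L(R) = R/4
t(-113) - L(U(4, -25)) = (-113)² - (-25)/4 = 12769 - 1*(-25/4) = 12769 + 25/4 = 51101/4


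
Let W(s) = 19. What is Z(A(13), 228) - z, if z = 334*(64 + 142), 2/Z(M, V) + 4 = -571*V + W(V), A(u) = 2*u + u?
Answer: -8956423094/130173 ≈ -68804.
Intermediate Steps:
A(u) = 3*u
Z(M, V) = 2/(15 - 571*V) (Z(M, V) = 2/(-4 + (-571*V + 19)) = 2/(-4 + (19 - 571*V)) = 2/(15 - 571*V))
z = 68804 (z = 334*206 = 68804)
Z(A(13), 228) - z = -2/(-15 + 571*228) - 1*68804 = -2/(-15 + 130188) - 68804 = -2/130173 - 68804 = -8956423094/130173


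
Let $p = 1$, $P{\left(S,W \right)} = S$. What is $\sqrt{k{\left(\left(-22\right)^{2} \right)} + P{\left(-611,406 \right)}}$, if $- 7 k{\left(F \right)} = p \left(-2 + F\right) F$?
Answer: $\frac{i \sqrt{1662955}}{7} \approx 184.22 i$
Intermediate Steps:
$k{\left(F \right)} = - \frac{F \left(-2 + F\right)}{7}$ ($k{\left(F \right)} = - \frac{1 \left(-2 + F\right) F}{7} = - \frac{\left(-2 + F\right) F}{7} = - \frac{F \left(-2 + F\right)}{7}$)
$\sqrt{k{\left(\left(-22\right)^{2} \right)} + P{\left(-611,406 \right)}} = \sqrt{\frac{\left(-22\right)^{2} \left(2 - \left(-22\right)^{2}\right)}{7} - 611} = \sqrt{\frac{1}{7} \cdot 484 \left(2 - 484\right) - 611} = \sqrt{\frac{1}{7} \cdot 484 \left(-482\right) - 611} = \sqrt{- \frac{233288}{7} - 611} = \sqrt{- \frac{237565}{7}} = \frac{i \sqrt{1662955}}{7}$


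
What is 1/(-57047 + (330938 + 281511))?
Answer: 1/555402 ≈ 1.8005e-6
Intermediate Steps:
1/(-57047 + (330938 + 281511)) = 1/(-57047 + 612449) = 1/555402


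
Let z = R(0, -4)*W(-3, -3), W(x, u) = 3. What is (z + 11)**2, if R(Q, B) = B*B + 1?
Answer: 3844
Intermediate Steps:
R(Q, B) = 1 + B**2 (R(Q, B) = B**2 + 1 = 1 + B**2)
z = 51 (z = (1 + (-4)**2)*3 = (1 + 16)*3 = 17*3 = 51)
(z + 11)**2 = (51 + 11)**2 = 62**2 = 3844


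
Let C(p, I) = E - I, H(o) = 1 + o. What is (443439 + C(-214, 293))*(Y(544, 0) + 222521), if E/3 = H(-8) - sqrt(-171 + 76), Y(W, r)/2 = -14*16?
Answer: 98406098125 - 666219*I*sqrt(95) ≈ 9.8406e+10 - 6.4935e+6*I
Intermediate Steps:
Y(W, r) = -448 (Y(W, r) = 2*(-14*16) = 2*(-224) = -448)
E = -21 - 3*I*sqrt(95) (E = 3*((1 - 8) - sqrt(-171 + 76)) = 3*(-7 - sqrt(-95)) = 3*(-7 - I*sqrt(95)) = -21 - 3*I*sqrt(95) ≈ -21.0 - 29.24*I)
C(p, I) = -21 - I - 3*I*sqrt(95) (C(p, I) = (-21 - 3*I*sqrt(95)) - I = -21 - I - 3*I*sqrt(95))
(443439 + C(-214, 293))*(Y(544, 0) + 222521) = (443439 + (-21 - 1*293 - 3*I*sqrt(95)))*(-448 + 222521) = (443439 + (-21 - 293 - 3*I*sqrt(95)))*222073 = (443439 + (-314 - 3*I*sqrt(95)))*222073 = (443125 - 3*I*sqrt(95))*222073 = 98406098125 - 666219*I*sqrt(95)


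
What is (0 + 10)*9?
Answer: 90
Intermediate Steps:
(0 + 10)*9 = 10*9 = 90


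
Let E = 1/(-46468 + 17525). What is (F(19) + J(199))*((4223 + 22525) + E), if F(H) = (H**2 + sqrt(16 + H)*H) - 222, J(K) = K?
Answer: 261668568694/28943 + 14709179897*sqrt(35)/28943 ≈ 1.2047e+7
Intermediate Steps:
F(H) = -222 + H**2 + H*sqrt(16 + H) (F(H) = (H**2 + H*sqrt(16 + H)) - 222 = -222 + H**2 + H*sqrt(16 + H))
E = -1/28943 (E = 1/(-28943) = -1/28943 ≈ -3.4551e-5)
(F(19) + J(199))*((4223 + 22525) + E) = ((-222 + 19**2 + 19*sqrt(16 + 19)) + 199)*((4223 + 22525) - 1/28943) = ((-222 + 361 + 19*sqrt(35)) + 199)*(26748 - 1/28943) = ((139 + 19*sqrt(35)) + 199)*(774167363/28943) = (338 + 19*sqrt(35))*(774167363/28943) = 261668568694/28943 + 14709179897*sqrt(35)/28943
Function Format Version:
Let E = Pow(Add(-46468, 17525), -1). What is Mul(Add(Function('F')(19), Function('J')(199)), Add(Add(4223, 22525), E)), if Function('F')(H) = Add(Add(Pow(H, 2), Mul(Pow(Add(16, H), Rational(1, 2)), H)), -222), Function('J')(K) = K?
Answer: Add(Rational(261668568694, 28943), Mul(Rational(14709179897, 28943), Pow(35, Rational(1, 2)))) ≈ 1.2047e+7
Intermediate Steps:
Function('F')(H) = Add(-222, Pow(H, 2), Mul(H, Pow(Add(16, H), Rational(1, 2)))) (Function('F')(H) = Add(Add(Pow(H, 2), Mul(H, Pow(Add(16, H), Rational(1, 2)))), -222) = Add(-222, Pow(H, 2), Mul(H, Pow(Add(16, H), Rational(1, 2)))))
E = Rational(-1, 28943) (E = Pow(-28943, -1) = Rational(-1, 28943) ≈ -3.4551e-5)
Mul(Add(Function('F')(19), Function('J')(199)), Add(Add(4223, 22525), E)) = Mul(Add(Add(-222, Pow(19, 2), Mul(19, Pow(Add(16, 19), Rational(1, 2)))), 199), Add(Add(4223, 22525), Rational(-1, 28943))) = Mul(Add(Add(-222, 361, Mul(19, Pow(35, Rational(1, 2)))), 199), Add(26748, Rational(-1, 28943))) = Mul(Add(Add(139, Mul(19, Pow(35, Rational(1, 2)))), 199), Rational(774167363, 28943)) = Mul(Add(338, Mul(19, Pow(35, Rational(1, 2)))), Rational(774167363, 28943)) = Add(Rational(261668568694, 28943), Mul(Rational(14709179897, 28943), Pow(35, Rational(1, 2))))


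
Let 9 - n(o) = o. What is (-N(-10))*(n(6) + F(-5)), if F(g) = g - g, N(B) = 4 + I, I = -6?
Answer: 6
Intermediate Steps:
n(o) = 9 - o
N(B) = -2 (N(B) = 4 - 6 = -2)
F(g) = 0
(-N(-10))*(n(6) + F(-5)) = (-1*(-2))*((9 - 1*6) + 0) = 2*((9 - 6) + 0) = 2*(3 + 0) = 2*3 = 6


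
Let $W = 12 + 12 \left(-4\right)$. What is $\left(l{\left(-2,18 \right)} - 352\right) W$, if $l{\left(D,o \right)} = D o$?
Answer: $13968$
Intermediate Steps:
$W = -36$ ($W = 12 - 48 = -36$)
$\left(l{\left(-2,18 \right)} - 352\right) W = \left(\left(-2\right) 18 - 352\right) \left(-36\right) = \left(-36 - 352\right) \left(-36\right) = \left(-388\right) \left(-36\right) = 13968$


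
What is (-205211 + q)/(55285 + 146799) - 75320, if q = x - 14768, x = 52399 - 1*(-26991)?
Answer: -15221107469/202084 ≈ -75321.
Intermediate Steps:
x = 79390 (x = 52399 + 26991 = 79390)
q = 64622 (q = 79390 - 14768 = 64622)
(-205211 + q)/(55285 + 146799) - 75320 = (-205211 + 64622)/(55285 + 146799) - 75320 = -140589/202084 - 75320 = -15221107469/202084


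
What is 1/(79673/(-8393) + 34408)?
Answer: 763/26246061 ≈ 2.9071e-5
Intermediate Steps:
1/(79673/(-8393) + 34408) = 1/(79673*(-1/8393) + 34408) = 1/(-7243/763 + 34408) = 1/(26246061/763) = 763/26246061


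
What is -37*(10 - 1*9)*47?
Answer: -1739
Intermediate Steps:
-37*(10 - 1*9)*47 = -37*(10 - 9)*47 = -37*1*47 = -37*47 = -1739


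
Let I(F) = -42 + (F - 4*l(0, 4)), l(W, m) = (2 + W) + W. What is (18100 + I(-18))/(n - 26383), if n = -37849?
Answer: -322/1147 ≈ -0.28073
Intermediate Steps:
l(W, m) = 2 + 2*W
I(F) = -50 + F (I(F) = -42 + (F - 4*(2 + 2*0)) = -42 + (F - 4*(2 + 0)) = -42 + (F - 4*2) = -42 + (F - 8) = -42 + (-8 + F) = -50 + F)
(18100 + I(-18))/(n - 26383) = (18100 + (-50 - 18))/(-37849 - 26383) = (18100 - 68)/(-64232) = 18032*(-1/64232) = -322/1147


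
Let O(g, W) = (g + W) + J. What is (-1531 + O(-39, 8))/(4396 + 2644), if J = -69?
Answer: -1631/7040 ≈ -0.23168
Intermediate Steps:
O(g, W) = -69 + W + g (O(g, W) = (g + W) - 69 = (W + g) - 69 = -69 + W + g)
(-1531 + O(-39, 8))/(4396 + 2644) = (-1531 + (-69 + 8 - 39))/(4396 + 2644) = (-1531 - 100)/7040 = -1631*1/7040 = -1631/7040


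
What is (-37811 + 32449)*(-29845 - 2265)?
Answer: 172173820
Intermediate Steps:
(-37811 + 32449)*(-29845 - 2265) = -5362*(-32110) = 172173820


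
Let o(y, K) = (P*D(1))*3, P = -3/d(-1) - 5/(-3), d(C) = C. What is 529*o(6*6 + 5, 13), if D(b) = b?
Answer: 7406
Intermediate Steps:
P = 14/3 (P = -3/(-1) - 5/(-3) = -3*(-1) - 5*(-⅓) = 3 + 5/3 = 14/3 ≈ 4.6667)
o(y, K) = 14 (o(y, K) = ((14/3)*1)*3 = (14/3)*3 = 14)
529*o(6*6 + 5, 13) = 529*14 = 7406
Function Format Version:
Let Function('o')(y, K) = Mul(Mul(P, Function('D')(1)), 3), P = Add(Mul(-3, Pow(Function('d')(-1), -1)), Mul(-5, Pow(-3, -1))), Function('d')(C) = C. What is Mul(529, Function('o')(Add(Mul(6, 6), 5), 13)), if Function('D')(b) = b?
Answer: 7406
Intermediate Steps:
P = Rational(14, 3) (P = Add(Mul(-3, Pow(-1, -1)), Mul(-5, Pow(-3, -1))) = Add(Mul(-3, -1), Mul(-5, Rational(-1, 3))) = Add(3, Rational(5, 3)) = Rational(14, 3) ≈ 4.6667)
Function('o')(y, K) = 14 (Function('o')(y, K) = Mul(Mul(Rational(14, 3), 1), 3) = Mul(Rational(14, 3), 3) = 14)
Mul(529, Function('o')(Add(Mul(6, 6), 5), 13)) = Mul(529, 14) = 7406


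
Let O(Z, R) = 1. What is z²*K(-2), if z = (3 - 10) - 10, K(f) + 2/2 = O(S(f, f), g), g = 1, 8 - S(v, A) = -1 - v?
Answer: 0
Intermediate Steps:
S(v, A) = 9 + v (S(v, A) = 8 - (-1 - v) = 8 + (1 + v) = 9 + v)
K(f) = 0 (K(f) = -1 + 1 = 0)
z = -17 (z = -7 - 10 = -17)
z²*K(-2) = (-17)²*0 = 289*0 = 0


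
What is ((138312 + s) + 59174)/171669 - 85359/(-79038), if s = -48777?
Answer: 978042819/502532386 ≈ 1.9462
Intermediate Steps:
((138312 + s) + 59174)/171669 - 85359/(-79038) = ((138312 - 48777) + 59174)/171669 - 85359/(-79038) = (89535 + 59174)*(1/171669) - 85359*(-1/79038) = 148709*(1/171669) + 28453/26346 = 148709/171669 + 28453/26346 = 978042819/502532386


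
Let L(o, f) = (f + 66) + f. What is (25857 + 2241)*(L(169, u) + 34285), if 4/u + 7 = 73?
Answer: 10617175842/11 ≈ 9.6520e+8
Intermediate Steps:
u = 2/33 (u = 4/(-7 + 73) = 4/66 = 4*(1/66) = 2/33 ≈ 0.060606)
L(o, f) = 66 + 2*f (L(o, f) = (66 + f) + f = 66 + 2*f)
(25857 + 2241)*(L(169, u) + 34285) = (25857 + 2241)*((66 + 2*(2/33)) + 34285) = 28098*((66 + 4/33) + 34285) = 28098*(2182/33 + 34285) = 28098*(1133587/33) = 10617175842/11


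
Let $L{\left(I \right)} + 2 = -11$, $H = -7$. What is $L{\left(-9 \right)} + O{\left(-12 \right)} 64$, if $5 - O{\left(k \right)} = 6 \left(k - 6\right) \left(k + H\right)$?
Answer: $-131021$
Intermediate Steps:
$L{\left(I \right)} = -13$ ($L{\left(I \right)} = -2 - 11 = -13$)
$O{\left(k \right)} = 5 - 6 \left(-7 + k\right) \left(-6 + k\right)$ ($O{\left(k \right)} = 5 - 6 \left(k - 6\right) \left(k - 7\right) = 5 - 6 \left(-6 + k\right) \left(-7 + k\right) = 5 - 6 \left(-7 + k\right) \left(-6 + k\right)$)
$L{\left(-9 \right)} + O{\left(-12 \right)} 64 = -13 + \left(-247 - 6 \left(-12\right)^{2} + 78 \left(-12\right)\right) 64 = -13 + \left(-247 - 864 - 936\right) 64 = -13 - 131008 = -131021$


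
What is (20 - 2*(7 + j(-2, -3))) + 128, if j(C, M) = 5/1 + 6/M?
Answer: 128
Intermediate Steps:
j(C, M) = 5 + 6/M (j(C, M) = 5*1 + 6/M = 5 + 6/M)
(20 - 2*(7 + j(-2, -3))) + 128 = (20 - 2*(7 + (5 + 6/(-3)))) + 128 = (20 - 2*(7 + (5 + 6*(-⅓)))) + 128 = (20 - 2*(7 + (5 - 2))) + 128 = (20 - 2*(7 + 3)) + 128 = (20 - 2*10) + 128 = (20 - 20) + 128 = 0 + 128 = 128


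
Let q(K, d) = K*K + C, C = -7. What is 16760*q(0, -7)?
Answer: -117320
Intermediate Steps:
q(K, d) = -7 + K**2 (q(K, d) = K*K - 7 = K**2 - 7 = -7 + K**2)
16760*q(0, -7) = 16760*(-7 + 0**2) = 16760*(-7 + 0) = 16760*(-7) = -117320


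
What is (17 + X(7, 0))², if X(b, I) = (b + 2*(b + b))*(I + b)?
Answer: 68644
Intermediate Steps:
X(b, I) = 5*b*(I + b) (X(b, I) = (b + 2*(2*b))*(I + b) = (b + 4*b)*(I + b) = (5*b)*(I + b) = 5*b*(I + b))
(17 + X(7, 0))² = (17 + 5*7*(0 + 7))² = (17 + 5*7*7)² = (17 + 245)² = 262² = 68644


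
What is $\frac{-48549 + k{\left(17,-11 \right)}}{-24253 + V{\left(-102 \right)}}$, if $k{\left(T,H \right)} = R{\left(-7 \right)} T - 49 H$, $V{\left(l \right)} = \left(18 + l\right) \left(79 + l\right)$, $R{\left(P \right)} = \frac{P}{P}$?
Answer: $\frac{47993}{22321} \approx 2.1501$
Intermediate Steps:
$R{\left(P \right)} = 1$
$k{\left(T,H \right)} = T - 49 H$ ($k{\left(T,H \right)} = 1 T - 49 H = T - 49 H$)
$\frac{-48549 + k{\left(17,-11 \right)}}{-24253 + V{\left(-102 \right)}} = \frac{-48549 + \left(17 - -539\right)}{-24253 + \left(1422 + \left(-102\right)^{2} + 97 \left(-102\right)\right)} = \frac{-48549 + \left(17 + 539\right)}{-24253 + \left(1422 + 10404 - 9894\right)} = \frac{-48549 + 556}{-24253 + 1932} = - \frac{47993}{-22321} = \left(-47993\right) \left(- \frac{1}{22321}\right) = \frac{47993}{22321}$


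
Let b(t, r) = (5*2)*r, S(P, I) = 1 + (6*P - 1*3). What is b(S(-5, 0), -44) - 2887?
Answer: -3327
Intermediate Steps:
S(P, I) = -2 + 6*P (S(P, I) = 1 + (6*P - 3) = 1 + (-3 + 6*P) = -2 + 6*P)
b(t, r) = 10*r
b(S(-5, 0), -44) - 2887 = 10*(-44) - 2887 = -440 - 2887 = -3327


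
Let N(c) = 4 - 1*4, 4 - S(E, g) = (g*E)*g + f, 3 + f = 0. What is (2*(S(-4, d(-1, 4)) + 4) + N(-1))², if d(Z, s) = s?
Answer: 22500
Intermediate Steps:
f = -3 (f = -3 + 0 = -3)
S(E, g) = 7 - E*g² (S(E, g) = 4 - ((g*E)*g - 3) = 4 - ((E*g)*g - 3) = 4 - (E*g² - 3) = 4 - (-3 + E*g²) = 4 + (3 - E*g²) = 7 - E*g²)
N(c) = 0 (N(c) = 4 - 4 = 0)
(2*(S(-4, d(-1, 4)) + 4) + N(-1))² = (2*((7 - 1*(-4)*4²) + 4) + 0)² = (2*((7 - 1*(-4)*16) + 4) + 0)² = (2*((7 + 64) + 4) + 0)² = (2*(71 + 4) + 0)² = (2*75 + 0)² = (150 + 0)² = 150² = 22500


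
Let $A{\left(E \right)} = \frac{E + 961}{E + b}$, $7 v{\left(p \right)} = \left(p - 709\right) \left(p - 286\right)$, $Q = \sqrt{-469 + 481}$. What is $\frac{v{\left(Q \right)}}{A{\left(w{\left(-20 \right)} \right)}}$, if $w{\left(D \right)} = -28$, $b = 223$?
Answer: $\frac{13181090}{2177} - \frac{129350 \sqrt{3}}{2177} \approx 5951.8$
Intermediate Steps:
$Q = 2 \sqrt{3}$ ($Q = \sqrt{12} = 2 \sqrt{3} \approx 3.4641$)
$v{\left(p \right)} = \frac{\left(-709 + p\right) \left(-286 + p\right)}{7}$ ($v{\left(p \right)} = \frac{\left(p - 709\right) \left(p - 286\right)}{7} = \frac{\left(-709 + p\right) \left(-286 + p\right)}{7}$)
$A{\left(E \right)} = \frac{961 + E}{223 + E}$ ($A{\left(E \right)} = \frac{E + 961}{E + 223} = \frac{961 + E}{223 + E}$)
$\frac{v{\left(Q \right)}}{A{\left(w{\left(-20 \right)} \right)}} = \frac{\frac{202774}{7} - \frac{995 \cdot 2 \sqrt{3}}{7} + \frac{\left(2 \sqrt{3}\right)^{2}}{7}}{\frac{1}{223 - 28} \left(961 - 28\right)} = \frac{\frac{202774}{7} - \frac{1990 \sqrt{3}}{7} + \frac{1}{7} \cdot 12}{\frac{1}{195} \cdot 933} = \frac{\frac{202774}{7} - \frac{1990 \sqrt{3}}{7} + \frac{12}{7}}{\frac{1}{195} \cdot 933} = \frac{\frac{202786}{7} - \frac{1990 \sqrt{3}}{7}}{\frac{311}{65}} = \left(\frac{202786}{7} - \frac{1990 \sqrt{3}}{7}\right) \frac{65}{311} = \frac{13181090}{2177} - \frac{129350 \sqrt{3}}{2177}$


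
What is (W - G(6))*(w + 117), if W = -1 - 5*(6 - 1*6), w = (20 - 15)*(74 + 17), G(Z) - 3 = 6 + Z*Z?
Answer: -26312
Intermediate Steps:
G(Z) = 9 + Z² (G(Z) = 3 + (6 + Z*Z) = 3 + (6 + Z²) = 9 + Z²)
w = 455 (w = 5*91 = 455)
W = -1 (W = -1 - 5*(6 - 6) = -1 - 5*0 = -1 + 0 = -1)
(W - G(6))*(w + 117) = (-1 - (9 + 6²))*(455 + 117) = (-1 - (9 + 36))*572 = (-1 - 1*45)*572 = (-1 - 45)*572 = -46*572 = -26312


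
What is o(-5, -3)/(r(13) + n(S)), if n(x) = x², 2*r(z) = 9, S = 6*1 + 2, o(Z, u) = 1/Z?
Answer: -2/685 ≈ -0.0029197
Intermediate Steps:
S = 8 (S = 6 + 2 = 8)
r(z) = 9/2 (r(z) = (½)*9 = 9/2)
o(-5, -3)/(r(13) + n(S)) = 1/((9/2 + 8²)*(-5)) = -⅕/(9/2 + 64) = -⅕/(137/2) = (2/137)*(-⅕) = -2/685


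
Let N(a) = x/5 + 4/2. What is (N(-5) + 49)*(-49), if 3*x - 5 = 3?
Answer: -37877/15 ≈ -2525.1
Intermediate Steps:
x = 8/3 (x = 5/3 + (⅓)*3 = 5/3 + 1 = 8/3 ≈ 2.6667)
N(a) = 38/15 (N(a) = (8/3)/5 + 4/2 = (8/3)*(⅕) + 4*(½) = 8/15 + 2 = 38/15)
(N(-5) + 49)*(-49) = (38/15 + 49)*(-49) = (773/15)*(-49) = -37877/15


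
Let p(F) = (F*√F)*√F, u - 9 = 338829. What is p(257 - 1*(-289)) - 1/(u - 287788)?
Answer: 15218821799/51050 ≈ 2.9812e+5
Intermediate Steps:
u = 338838 (u = 9 + 338829 = 338838)
p(F) = F² (p(F) = F^(3/2)*√F = F²)
p(257 - 1*(-289)) - 1/(u - 287788) = (257 - 1*(-289))² - 1/(338838 - 287788) = (257 + 289)² - 1/51050 = 546² - 1*1/51050 = 298116 - 1/51050 = 15218821799/51050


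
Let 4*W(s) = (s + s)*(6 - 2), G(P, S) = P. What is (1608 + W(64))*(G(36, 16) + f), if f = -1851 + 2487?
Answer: 1166592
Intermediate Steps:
f = 636
W(s) = 2*s (W(s) = ((s + s)*(6 - 2))/4 = ((2*s)*4)/4 = (8*s)/4 = 2*s)
(1608 + W(64))*(G(36, 16) + f) = (1608 + 2*64)*(36 + 636) = (1608 + 128)*672 = 1736*672 = 1166592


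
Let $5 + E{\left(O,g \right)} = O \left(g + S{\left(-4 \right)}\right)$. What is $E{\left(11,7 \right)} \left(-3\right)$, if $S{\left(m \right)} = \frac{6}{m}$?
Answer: $- \frac{333}{2} \approx -166.5$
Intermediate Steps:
$E{\left(O,g \right)} = -5 + O \left(- \frac{3}{2} + g\right)$ ($E{\left(O,g \right)} = -5 + O \left(g + \frac{6}{-4}\right) = -5 + O \left(g + 6 \left(- \frac{1}{4}\right)\right) = -5 + O \left(g - \frac{3}{2}\right) = -5 + O \left(- \frac{3}{2} + g\right)$)
$E{\left(11,7 \right)} \left(-3\right) = \left(-5 - \frac{33}{2} + 11 \cdot 7\right) \left(-3\right) = \left(-5 - \frac{33}{2} + 77\right) \left(-3\right) = \frac{111}{2} \left(-3\right) = - \frac{333}{2}$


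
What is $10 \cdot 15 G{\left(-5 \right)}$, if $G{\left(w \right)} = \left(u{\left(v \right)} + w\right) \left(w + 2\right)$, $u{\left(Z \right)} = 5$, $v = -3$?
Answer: $0$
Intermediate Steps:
$G{\left(w \right)} = \left(2 + w\right) \left(5 + w\right)$ ($G{\left(w \right)} = \left(5 + w\right) \left(w + 2\right) = \left(5 + w\right) \left(2 + w\right) = \left(2 + w\right) \left(5 + w\right)$)
$10 \cdot 15 G{\left(-5 \right)} = 10 \cdot 15 \left(10 + \left(-5\right)^{2} + 7 \left(-5\right)\right) = 150 \left(10 + 25 - 35\right) = 150 \cdot 0 = 0$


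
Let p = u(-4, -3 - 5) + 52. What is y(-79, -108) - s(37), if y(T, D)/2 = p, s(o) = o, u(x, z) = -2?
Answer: 63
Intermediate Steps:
p = 50 (p = -2 + 52 = 50)
y(T, D) = 100 (y(T, D) = 2*50 = 100)
y(-79, -108) - s(37) = 100 - 1*37 = 100 - 37 = 63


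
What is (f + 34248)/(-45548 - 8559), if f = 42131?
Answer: -76379/54107 ≈ -1.4116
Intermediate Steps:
(f + 34248)/(-45548 - 8559) = (42131 + 34248)/(-45548 - 8559) = 76379/(-54107) = 76379*(-1/54107) = -76379/54107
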